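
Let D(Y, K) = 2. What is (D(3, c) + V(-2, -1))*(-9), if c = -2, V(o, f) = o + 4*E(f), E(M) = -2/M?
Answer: -72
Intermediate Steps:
V(o, f) = o - 8/f (V(o, f) = o + 4*(-2/f) = o - 8/f)
(D(3, c) + V(-2, -1))*(-9) = (2 + (-2 - 8/(-1)))*(-9) = (2 + (-2 - 8*(-1)))*(-9) = (2 + (-2 + 8))*(-9) = (2 + 6)*(-9) = 8*(-9) = -72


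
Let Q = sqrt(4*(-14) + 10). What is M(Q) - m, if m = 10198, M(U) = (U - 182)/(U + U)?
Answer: -20395/2 + 91*I*sqrt(46)/46 ≈ -10198.0 + 13.417*I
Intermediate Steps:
Q = I*sqrt(46) (Q = sqrt(-56 + 10) = sqrt(-46) = I*sqrt(46) ≈ 6.7823*I)
M(U) = (-182 + U)/(2*U) (M(U) = (-182 + U)/((2*U)) = (-182 + U)*(1/(2*U)) = (-182 + U)/(2*U))
M(Q) - m = (-182 + I*sqrt(46))/(2*((I*sqrt(46)))) - 1*10198 = (-I*sqrt(46)/46)*(-182 + I*sqrt(46))/2 - 10198 = -I*sqrt(46)*(-182 + I*sqrt(46))/92 - 10198 = -10198 - I*sqrt(46)*(-182 + I*sqrt(46))/92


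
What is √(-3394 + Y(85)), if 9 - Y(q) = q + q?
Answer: 3*I*√395 ≈ 59.624*I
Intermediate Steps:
Y(q) = 9 - 2*q (Y(q) = 9 - (q + q) = 9 - 2*q)
√(-3394 + Y(85)) = √(-3394 + (9 - 2*85)) = √(-3394 + (9 - 170)) = √(-3394 - 161) = √(-3555) = 3*I*√395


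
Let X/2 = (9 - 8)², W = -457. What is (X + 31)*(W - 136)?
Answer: -19569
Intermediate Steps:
X = 2 (X = 2*(9 - 8)² = 2*1² = 2*1 = 2)
(X + 31)*(W - 136) = (2 + 31)*(-457 - 136) = 33*(-593) = -19569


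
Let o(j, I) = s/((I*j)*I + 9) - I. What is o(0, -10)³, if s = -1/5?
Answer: 90518849/91125 ≈ 993.35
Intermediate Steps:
s = -⅕ (s = -1*⅕ = -⅕ ≈ -0.20000)
o(j, I) = -I - 1/(5*(9 + j*I²)) (o(j, I) = -1/(5*((I*j)*I + 9)) - I = -1/(5*(j*I² + 9)) - I = -1/(5*(9 + j*I²)) - I = -I - 1/(5*(9 + j*I²)))
o(0, -10)³ = ((-⅕ - 9*(-10) - 1*0*(-10)³)/(9 + 0*(-10)²))³ = ((-⅕ + 90 - 1*0*(-1000))/(9 + 0*100))³ = ((-⅕ + 90 + 0)/(9 + 0))³ = ((449/5)/9)³ = ((⅑)*(449/5))³ = (449/45)³ = 90518849/91125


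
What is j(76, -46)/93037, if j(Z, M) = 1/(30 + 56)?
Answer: 1/8001182 ≈ 1.2498e-7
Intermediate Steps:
j(Z, M) = 1/86
j(76, -46)/93037 = (1/86)/93037 = (1/86)*(1/93037) = 1/8001182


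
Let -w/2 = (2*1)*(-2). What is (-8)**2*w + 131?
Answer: 643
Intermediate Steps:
w = 8 (w = -2*2*1*(-2) = -4*(-2) = -2*(-4) = 8)
(-8)**2*w + 131 = (-8)**2*8 + 131 = 64*8 + 131 = 512 + 131 = 643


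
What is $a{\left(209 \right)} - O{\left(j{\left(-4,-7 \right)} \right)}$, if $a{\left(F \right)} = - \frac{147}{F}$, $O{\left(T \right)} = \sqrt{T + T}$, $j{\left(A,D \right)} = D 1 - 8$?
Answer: $- \frac{147}{209} - i \sqrt{30} \approx -0.70335 - 5.4772 i$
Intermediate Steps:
$j{\left(A,D \right)} = -8 + D$ ($j{\left(A,D \right)} = D - 8 = -8 + D$)
$O{\left(T \right)} = \sqrt{2} \sqrt{T}$ ($O{\left(T \right)} = \sqrt{2 T} = \sqrt{2} \sqrt{T}$)
$a{\left(209 \right)} - O{\left(j{\left(-4,-7 \right)} \right)} = - \frac{147}{209} - \sqrt{2} \sqrt{-8 - 7} = \left(-147\right) \frac{1}{209} - \sqrt{2} \sqrt{-15} = - \frac{147}{209} - \sqrt{2} i \sqrt{15} = - \frac{147}{209} - i \sqrt{30}$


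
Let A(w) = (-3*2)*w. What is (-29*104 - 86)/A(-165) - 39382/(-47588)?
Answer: -822953/356910 ≈ -2.3058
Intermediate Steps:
A(w) = -6*w
(-29*104 - 86)/A(-165) - 39382/(-47588) = (-29*104 - 86)/((-6*(-165))) - 39382/(-47588) = (-3016 - 86)/990 - 39382*(-1/47588) = -3102*1/990 + 19691/23794 = -47/15 + 19691/23794 = -822953/356910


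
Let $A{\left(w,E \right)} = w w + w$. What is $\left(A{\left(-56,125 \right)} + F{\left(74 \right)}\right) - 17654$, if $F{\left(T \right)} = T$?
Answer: $-14500$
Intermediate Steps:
$A{\left(w,E \right)} = w + w^{2}$ ($A{\left(w,E \right)} = w^{2} + w = w + w^{2}$)
$\left(A{\left(-56,125 \right)} + F{\left(74 \right)}\right) - 17654 = \left(- 56 \left(1 - 56\right) + 74\right) - 17654 = \left(\left(-56\right) \left(-55\right) + 74\right) - 17654 = \left(3080 + 74\right) - 17654 = 3154 - 17654 = -14500$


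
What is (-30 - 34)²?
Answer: 4096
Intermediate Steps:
(-30 - 34)² = (-64)² = 4096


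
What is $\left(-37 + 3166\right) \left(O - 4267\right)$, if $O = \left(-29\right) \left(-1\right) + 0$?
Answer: $-13260702$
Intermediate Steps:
$O = 29$ ($O = 29 + 0 = 29$)
$\left(-37 + 3166\right) \left(O - 4267\right) = \left(-37 + 3166\right) \left(29 - 4267\right) = 3129 \left(-4238\right) = -13260702$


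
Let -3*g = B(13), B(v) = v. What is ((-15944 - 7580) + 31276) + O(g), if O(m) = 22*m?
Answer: 22970/3 ≈ 7656.7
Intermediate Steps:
g = -13/3 (g = -⅓*13 = -13/3 ≈ -4.3333)
((-15944 - 7580) + 31276) + O(g) = ((-15944 - 7580) + 31276) + 22*(-13/3) = (-23524 + 31276) - 286/3 = 7752 - 286/3 = 22970/3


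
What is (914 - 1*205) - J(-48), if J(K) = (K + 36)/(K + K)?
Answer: 5671/8 ≈ 708.88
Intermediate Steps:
J(K) = (36 + K)/(2*K) (J(K) = (36 + K)/((2*K)) = (36 + K)*(1/(2*K)) = (36 + K)/(2*K))
(914 - 1*205) - J(-48) = (914 - 1*205) - (36 - 48)/(2*(-48)) = (914 - 205) - (-1)*(-12)/(2*48) = 709 - 1*⅛ = 709 - ⅛ = 5671/8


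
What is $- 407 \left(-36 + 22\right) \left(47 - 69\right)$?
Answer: $-125356$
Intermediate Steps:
$- 407 \left(-36 + 22\right) \left(47 - 69\right) = - 407 \left(\left(-14\right) \left(-22\right)\right) = \left(-407\right) 308 = -125356$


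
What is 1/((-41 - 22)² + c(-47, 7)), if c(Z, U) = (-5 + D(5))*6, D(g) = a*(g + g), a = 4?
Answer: 1/4179 ≈ 0.00023929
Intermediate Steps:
D(g) = 8*g (D(g) = 4*(g + g) = 4*(2*g) = 8*g)
c(Z, U) = 210 (c(Z, U) = (-5 + 8*5)*6 = (-5 + 40)*6 = 35*6 = 210)
1/((-41 - 22)² + c(-47, 7)) = 1/((-41 - 22)² + 210) = 1/((-63)² + 210) = 1/(3969 + 210) = 1/4179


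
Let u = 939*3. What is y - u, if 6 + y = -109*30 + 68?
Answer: -6025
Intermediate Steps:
y = -3208 (y = -6 + (-109*30 + 68) = -6 + (-3270 + 68) = -6 - 3202 = -3208)
u = 2817
y - u = -3208 - 1*2817 = -3208 - 2817 = -6025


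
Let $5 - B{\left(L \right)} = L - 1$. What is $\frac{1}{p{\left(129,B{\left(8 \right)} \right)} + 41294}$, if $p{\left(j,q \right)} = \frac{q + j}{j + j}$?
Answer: $\frac{258}{10653979} \approx 2.4216 \cdot 10^{-5}$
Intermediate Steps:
$B{\left(L \right)} = 6 - L$ ($B{\left(L \right)} = 5 - \left(L - 1\right) = 5 - \left(-1 + L\right) = 6 - L$)
$p{\left(j,q \right)} = \frac{j + q}{2 j}$
$\frac{1}{p{\left(129,B{\left(8 \right)} \right)} + 41294} = \frac{1}{\frac{129 + \left(6 - 8\right)}{2 \cdot 129} + 41294} = \frac{1}{\frac{1}{2} \cdot \frac{1}{129} \left(129 + \left(6 - 8\right)\right) + 41294} = \frac{1}{\frac{1}{2} \cdot \frac{1}{129} \left(129 - 2\right) + 41294} = \frac{1}{\frac{1}{2} \cdot \frac{1}{129} \cdot 127 + 41294} = \frac{1}{\frac{127}{258} + 41294} = \frac{1}{\frac{10653979}{258}} = \frac{258}{10653979}$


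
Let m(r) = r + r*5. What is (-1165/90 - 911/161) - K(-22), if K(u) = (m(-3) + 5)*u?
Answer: -882739/2898 ≈ -304.60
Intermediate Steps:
m(r) = 6*r (m(r) = r + 5*r = 6*r)
K(u) = -13*u (K(u) = (6*(-3) + 5)*u = (-18 + 5)*u = -13*u)
(-1165/90 - 911/161) - K(-22) = (-1165/90 - 911/161) - (-13)*(-22) = (-1165*1/90 - 911*1/161) - 1*286 = (-233/18 - 911/161) - 286 = -53911/2898 - 286 = -882739/2898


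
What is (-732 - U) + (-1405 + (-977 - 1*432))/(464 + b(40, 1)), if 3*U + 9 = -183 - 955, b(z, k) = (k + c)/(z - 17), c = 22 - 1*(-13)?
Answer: -5713429/16062 ≈ -355.71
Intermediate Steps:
c = 35 (c = 22 + 13 = 35)
b(z, k) = (35 + k)/(-17 + z) (b(z, k) = (k + 35)/(z - 17) = (35 + k)/(-17 + z))
U = -1147/3 (U = -3 + (-183 - 955)/3 = -3 + (⅓)*(-1138) = -3 - 1138/3 = -1147/3 ≈ -382.33)
(-732 - U) + (-1405 + (-977 - 1*432))/(464 + b(40, 1)) = (-732 - 1*(-1147/3)) + (-1405 + (-977 - 1*432))/(464 + (35 + 1)/(-17 + 40)) = (-732 + 1147/3) + (-1405 + (-977 - 432))/(464 + 36/23) = -1049/3 + (-1405 - 1409)/(464 + (1/23)*36) = -1049/3 - 2814/(464 + 36/23) = -1049/3 - 2814/10708/23 = -1049/3 - 2814*23/10708 = -1049/3 - 32361/5354 = -5713429/16062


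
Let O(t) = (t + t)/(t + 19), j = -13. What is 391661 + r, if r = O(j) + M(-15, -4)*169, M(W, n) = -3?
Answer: 1173449/3 ≈ 3.9115e+5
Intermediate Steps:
O(t) = 2*t/(19 + t) (O(t) = (2*t)/(19 + t) = 2*t/(19 + t))
r = -1534/3 (r = 2*(-13)/(19 - 13) - 3*169 = 2*(-13)/6 - 507 = 2*(-13)*(⅙) - 507 = -13/3 - 507 = -1534/3 ≈ -511.33)
391661 + r = 391661 - 1534/3 = 1173449/3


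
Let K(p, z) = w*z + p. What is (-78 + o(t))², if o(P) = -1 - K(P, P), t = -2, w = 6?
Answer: 4225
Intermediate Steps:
K(p, z) = p + 6*z (K(p, z) = 6*z + p = p + 6*z)
o(P) = -1 - 7*P (o(P) = -1 - (P + 6*P) = -1 - 7*P)
(-78 + o(t))² = (-78 + (-1 - 7*(-2)))² = (-78 + (-1 + 14))² = (-78 + 13)² = (-65)² = 4225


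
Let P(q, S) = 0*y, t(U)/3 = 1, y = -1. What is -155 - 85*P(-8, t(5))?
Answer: -155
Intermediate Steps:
t(U) = 3 (t(U) = 3*1 = 3)
P(q, S) = 0 (P(q, S) = 0*(-1) = 0)
-155 - 85*P(-8, t(5)) = -155 - 85*0 = -155 + 0 = -155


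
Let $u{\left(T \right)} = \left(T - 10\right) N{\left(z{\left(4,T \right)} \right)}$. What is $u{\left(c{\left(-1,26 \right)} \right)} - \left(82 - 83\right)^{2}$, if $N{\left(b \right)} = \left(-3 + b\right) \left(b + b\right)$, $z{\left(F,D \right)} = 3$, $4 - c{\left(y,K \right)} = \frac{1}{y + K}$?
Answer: $-1$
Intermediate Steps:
$c{\left(y,K \right)} = 4 - \frac{1}{K + y}$ ($c{\left(y,K \right)} = 4 - \frac{1}{y + K} = 4 - \frac{1}{K + y}$)
$N{\left(b \right)} = 2 b \left(-3 + b\right)$ ($N{\left(b \right)} = \left(-3 + b\right) 2 b = 2 b \left(-3 + b\right)$)
$u{\left(T \right)} = 0$ ($u{\left(T \right)} = \left(T - 10\right) 2 \cdot 3 \left(-3 + 3\right) = \left(-10 + T\right) 2 \cdot 3 \cdot 0 = \left(-10 + T\right) 0 = 0$)
$u{\left(c{\left(-1,26 \right)} \right)} - \left(82 - 83\right)^{2} = 0 - \left(82 - 83\right)^{2} = 0 - \left(-1\right)^{2} = 0 - 1 = -1$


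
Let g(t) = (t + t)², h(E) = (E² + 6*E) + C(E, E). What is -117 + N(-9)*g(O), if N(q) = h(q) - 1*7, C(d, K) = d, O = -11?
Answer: 5207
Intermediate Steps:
h(E) = E² + 7*E (h(E) = (E² + 6*E) + E = E² + 7*E)
g(t) = 4*t² (g(t) = (2*t)² = 4*t²)
N(q) = -7 + q*(7 + q) (N(q) = q*(7 + q) - 1*7 = q*(7 + q) - 7 = -7 + q*(7 + q))
-117 + N(-9)*g(O) = -117 + (-7 + (-9)² + 7*(-9))*(4*(-11)²) = -117 + (-7 + 81 - 63)*(4*121) = -117 + 11*484 = -117 + 5324 = 5207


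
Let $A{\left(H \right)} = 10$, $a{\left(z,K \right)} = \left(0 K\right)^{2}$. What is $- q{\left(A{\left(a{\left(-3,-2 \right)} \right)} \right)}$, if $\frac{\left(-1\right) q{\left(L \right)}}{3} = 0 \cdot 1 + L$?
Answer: $30$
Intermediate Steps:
$a{\left(z,K \right)} = 0$ ($a{\left(z,K \right)} = 0^{2} = 0$)
$q{\left(L \right)} = - 3 L$ ($q{\left(L \right)} = - 3 \left(0 \cdot 1 + L\right) = - 3 \left(0 + L\right) = - 3 L$)
$- q{\left(A{\left(a{\left(-3,-2 \right)} \right)} \right)} = - \left(-3\right) 10 = \left(-1\right) \left(-30\right) = 30$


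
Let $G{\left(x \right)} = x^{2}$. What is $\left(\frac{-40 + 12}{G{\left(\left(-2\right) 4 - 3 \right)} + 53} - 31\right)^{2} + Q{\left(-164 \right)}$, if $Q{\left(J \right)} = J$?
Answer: $\frac{6108205}{7569} \approx 807.0$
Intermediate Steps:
$\left(\frac{-40 + 12}{G{\left(\left(-2\right) 4 - 3 \right)} + 53} - 31\right)^{2} + Q{\left(-164 \right)} = \left(\frac{-40 + 12}{\left(\left(-2\right) 4 - 3\right)^{2} + 53} - 31\right)^{2} - 164 = \left(- \frac{28}{\left(-8 - 3\right)^{2} + 53} - 31\right)^{2} - 164 = \left(- \frac{28}{\left(-11\right)^{2} + 53} - 31\right)^{2} - 164 = \left(- \frac{28}{121 + 53} - 31\right)^{2} - 164 = \left(- \frac{28}{174} - 31\right)^{2} - 164 = \left(\left(-28\right) \frac{1}{174} - 31\right)^{2} - 164 = \left(- \frac{14}{87} - 31\right)^{2} - 164 = \left(- \frac{2711}{87}\right)^{2} - 164 = \frac{7349521}{7569} - 164 = \frac{6108205}{7569}$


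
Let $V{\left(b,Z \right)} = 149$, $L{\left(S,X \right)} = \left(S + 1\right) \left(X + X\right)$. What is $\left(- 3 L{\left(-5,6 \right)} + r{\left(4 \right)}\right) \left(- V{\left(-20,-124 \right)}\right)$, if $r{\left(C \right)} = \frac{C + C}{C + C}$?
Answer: $-21605$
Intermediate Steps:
$r{\left(C \right)} = 1$ ($r{\left(C \right)} = \frac{2 C}{2 C} = 2 C \frac{1}{2 C} = 1$)
$L{\left(S,X \right)} = 2 X \left(1 + S\right)$ ($L{\left(S,X \right)} = \left(1 + S\right) 2 X = 2 X \left(1 + S\right)$)
$\left(- 3 L{\left(-5,6 \right)} + r{\left(4 \right)}\right) \left(- V{\left(-20,-124 \right)}\right) = \left(- 3 \cdot 2 \cdot 6 \left(1 - 5\right) + 1\right) \left(\left(-1\right) 149\right) = \left(- 3 \cdot 2 \cdot 6 \left(-4\right) + 1\right) \left(-149\right) = \left(\left(-3\right) \left(-48\right) + 1\right) \left(-149\right) = \left(144 + 1\right) \left(-149\right) = 145 \left(-149\right) = -21605$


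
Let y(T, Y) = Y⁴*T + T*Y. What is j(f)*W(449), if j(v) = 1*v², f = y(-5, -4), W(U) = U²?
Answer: 320061747600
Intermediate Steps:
y(T, Y) = T*Y + T*Y⁴ (y(T, Y) = T*Y⁴ + T*Y = T*Y + T*Y⁴)
f = -1260 (f = -5*(-4)*(1 + (-4)³) = -5*(-4)*(1 - 64) = -5*(-4)*(-63) = -1260)
j(v) = v²
j(f)*W(449) = (-1260)²*449² = 1587600*201601 = 320061747600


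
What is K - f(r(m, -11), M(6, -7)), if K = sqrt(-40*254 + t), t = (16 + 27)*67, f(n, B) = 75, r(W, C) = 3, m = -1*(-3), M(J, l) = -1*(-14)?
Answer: -75 + I*sqrt(7279) ≈ -75.0 + 85.317*I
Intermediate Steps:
M(J, l) = 14
m = 3
t = 2881 (t = 43*67 = 2881)
K = I*sqrt(7279) (K = sqrt(-40*254 + 2881) = sqrt(-10160 + 2881) = sqrt(-7279) = I*sqrt(7279) ≈ 85.317*I)
K - f(r(m, -11), M(6, -7)) = I*sqrt(7279) - 1*75 = I*sqrt(7279) - 75 = -75 + I*sqrt(7279)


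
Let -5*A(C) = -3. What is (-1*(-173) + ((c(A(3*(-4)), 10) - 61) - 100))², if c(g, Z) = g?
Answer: 3969/25 ≈ 158.76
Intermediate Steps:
A(C) = ⅗ (A(C) = -⅕*(-3) = ⅗)
(-1*(-173) + ((c(A(3*(-4)), 10) - 61) - 100))² = (-1*(-173) + ((⅗ - 61) - 100))² = (173 + (-302/5 - 100))² = (173 - 802/5)² = (63/5)² = 3969/25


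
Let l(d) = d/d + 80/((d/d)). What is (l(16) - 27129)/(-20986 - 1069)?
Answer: 27048/22055 ≈ 1.2264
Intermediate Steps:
l(d) = 81 (l(d) = 1 + 80/1 = 1 + 80*1 = 1 + 80 = 81)
(l(16) - 27129)/(-20986 - 1069) = (81 - 27129)/(-20986 - 1069) = -27048/(-22055) = -27048*(-1/22055) = 27048/22055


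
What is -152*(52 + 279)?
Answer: -50312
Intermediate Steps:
-152*(52 + 279) = -152*331 = -50312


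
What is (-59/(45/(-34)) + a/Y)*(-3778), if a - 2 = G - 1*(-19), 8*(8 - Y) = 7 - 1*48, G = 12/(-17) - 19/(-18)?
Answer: -2804311172/16065 ≈ -1.7456e+5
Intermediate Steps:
G = 107/306 (G = 12*(-1/17) - 19*(-1/18) = -12/17 + 19/18 = 107/306 ≈ 0.34967)
Y = 105/8 (Y = 8 - (7 - 1*48)/8 = 8 - (7 - 48)/8 = 8 - 1/8*(-41) = 8 + 41/8 = 105/8 ≈ 13.125)
a = 6533/306 (a = 2 + (107/306 - 1*(-19)) = 2 + (107/306 + 19) = 2 + 5921/306 = 6533/306 ≈ 21.350)
(-59/(45/(-34)) + a/Y)*(-3778) = (-59/(45/(-34)) + 6533/(306*(105/8)))*(-3778) = (-59/(45*(-1/34)) + (6533/306)*(8/105))*(-3778) = (-59/(-45/34) + 26132/16065)*(-3778) = (-59*(-34/45) + 26132/16065)*(-3778) = (2006/45 + 26132/16065)*(-3778) = (742274/16065)*(-3778) = -2804311172/16065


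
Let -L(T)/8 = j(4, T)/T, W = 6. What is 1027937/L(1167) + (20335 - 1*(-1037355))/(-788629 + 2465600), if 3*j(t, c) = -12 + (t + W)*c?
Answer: -2011665687344389/52133674448 ≈ -38587.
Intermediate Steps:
j(t, c) = -4 + c*(6 + t)/3 (j(t, c) = (-12 + (t + 6)*c)/3 = (-12 + (6 + t)*c)/3 = (-12 + c*(6 + t))/3 = -4 + c*(6 + t)/3)
L(T) = -8*(-4 + 10*T/3)/T (L(T) = -8*(-4 + 2*T + (⅓)*T*4)/T = -8*(-4 + 2*T + 4*T/3)/T = -8*(-4 + 10*T/3)/T)
1027937/L(1167) + (20335 - 1*(-1037355))/(-788629 + 2465600) = 1027937/(-80/3 + 32/1167) + (20335 - 1*(-1037355))/(-788629 + 2465600) = 1027937/(-80/3 + 32*(1/1167)) + (20335 + 1037355)/1676971 = 1027937/(-80/3 + 32/1167) + 1057690*(1/1676971) = 1027937/(-31088/1167) + 1057690/1676971 = 1027937*(-1167/31088) + 1057690/1676971 = -1199602479/31088 + 1057690/1676971 = -2011665687344389/52133674448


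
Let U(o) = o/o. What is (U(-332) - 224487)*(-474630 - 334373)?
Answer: 181609847458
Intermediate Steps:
U(o) = 1
(U(-332) - 224487)*(-474630 - 334373) = (1 - 224487)*(-474630 - 334373) = -224486*(-809003) = 181609847458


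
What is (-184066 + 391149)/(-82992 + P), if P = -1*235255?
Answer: -207083/318247 ≈ -0.65070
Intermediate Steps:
P = -235255
(-184066 + 391149)/(-82992 + P) = (-184066 + 391149)/(-82992 - 235255) = 207083/(-318247) = 207083*(-1/318247) = -207083/318247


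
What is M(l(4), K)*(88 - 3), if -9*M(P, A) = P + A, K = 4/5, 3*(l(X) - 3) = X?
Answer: -1309/27 ≈ -48.482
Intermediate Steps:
l(X) = 3 + X/3
K = ⅘ (K = 4*(⅕) = ⅘ ≈ 0.80000)
M(P, A) = -A/9 - P/9 (M(P, A) = -(P + A)/9 = -(A + P)/9 = -A/9 - P/9)
M(l(4), K)*(88 - 3) = (-⅑*⅘ - (3 + (⅓)*4)/9)*(88 - 3) = (-4/45 - (3 + 4/3)/9)*85 = (-4/45 - ⅑*13/3)*85 = (-4/45 - 13/27)*85 = -77/135*85 = -1309/27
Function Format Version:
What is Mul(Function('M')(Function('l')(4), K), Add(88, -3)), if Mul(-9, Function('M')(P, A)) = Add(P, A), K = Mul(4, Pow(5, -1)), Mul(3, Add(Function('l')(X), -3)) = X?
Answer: Rational(-1309, 27) ≈ -48.482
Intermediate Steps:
Function('l')(X) = Add(3, Mul(Rational(1, 3), X))
K = Rational(4, 5) (K = Mul(4, Rational(1, 5)) = Rational(4, 5) ≈ 0.80000)
Function('M')(P, A) = Add(Mul(Rational(-1, 9), A), Mul(Rational(-1, 9), P)) (Function('M')(P, A) = Mul(Rational(-1, 9), Add(P, A)) = Mul(Rational(-1, 9), Add(A, P)) = Add(Mul(Rational(-1, 9), A), Mul(Rational(-1, 9), P)))
Mul(Function('M')(Function('l')(4), K), Add(88, -3)) = Mul(Add(Mul(Rational(-1, 9), Rational(4, 5)), Mul(Rational(-1, 9), Add(3, Mul(Rational(1, 3), 4)))), Add(88, -3)) = Mul(Add(Rational(-4, 45), Mul(Rational(-1, 9), Add(3, Rational(4, 3)))), 85) = Mul(Add(Rational(-4, 45), Mul(Rational(-1, 9), Rational(13, 3))), 85) = Mul(Add(Rational(-4, 45), Rational(-13, 27)), 85) = Mul(Rational(-77, 135), 85) = Rational(-1309, 27)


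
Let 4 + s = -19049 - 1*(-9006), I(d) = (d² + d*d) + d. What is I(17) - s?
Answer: 10642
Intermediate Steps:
I(d) = d + 2*d² (I(d) = (d² + d²) + d = 2*d² + d = d + 2*d²)
s = -10047 (s = -4 + (-19049 - 1*(-9006)) = -4 + (-19049 + 9006) = -4 - 10043 = -10047)
I(17) - s = 17*(1 + 2*17) - 1*(-10047) = 17*(1 + 34) + 10047 = 17*35 + 10047 = 595 + 10047 = 10642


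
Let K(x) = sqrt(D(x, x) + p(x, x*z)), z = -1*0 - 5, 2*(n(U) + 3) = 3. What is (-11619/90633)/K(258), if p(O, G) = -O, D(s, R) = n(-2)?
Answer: 1291*I*sqrt(1038)/5226503 ≈ 0.0079582*I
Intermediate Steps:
n(U) = -3/2 (n(U) = -3 + (1/2)*3 = -3 + 3/2 = -3/2)
z = -5 (z = 0 - 5 = -5)
D(s, R) = -3/2
K(x) = sqrt(-3/2 - x)
(-11619/90633)/K(258) = (-11619/90633)/((sqrt(-6 - 4*258)/2)) = (-11619*1/90633)/((sqrt(-6 - 1032)/2)) = -3873*(-I*sqrt(1038)/519)/30211 = -(-1291)*I*sqrt(1038)/5226503 = 1291*I*sqrt(1038)/5226503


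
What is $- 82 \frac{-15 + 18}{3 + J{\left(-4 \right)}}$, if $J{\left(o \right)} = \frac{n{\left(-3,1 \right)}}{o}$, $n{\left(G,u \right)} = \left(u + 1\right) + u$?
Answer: $- \frac{328}{3} \approx -109.33$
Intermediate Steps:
$n{\left(G,u \right)} = 1 + 2 u$ ($n{\left(G,u \right)} = \left(1 + u\right) + u = 1 + 2 u$)
$J{\left(o \right)} = \frac{3}{o}$ ($J{\left(o \right)} = \frac{1 + 2 \cdot 1}{o} = \frac{1 + 2}{o} = \frac{3}{o}$)
$- 82 \frac{-15 + 18}{3 + J{\left(-4 \right)}} = - 82 \frac{-15 + 18}{3 + \frac{3}{-4}} = - 82 \frac{3}{3 + 3 \left(- \frac{1}{4}\right)} = - 82 \frac{3}{3 - \frac{3}{4}} = - 82 \frac{3}{\frac{9}{4}} = - 82 \cdot 3 \cdot \frac{4}{9} = \left(-82\right) \frac{4}{3} = - \frac{328}{3}$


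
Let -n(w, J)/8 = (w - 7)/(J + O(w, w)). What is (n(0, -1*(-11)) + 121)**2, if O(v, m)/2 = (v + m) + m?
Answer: 1923769/121 ≈ 15899.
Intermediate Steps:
O(v, m) = 2*v + 4*m (O(v, m) = 2*((v + m) + m) = 2*((m + v) + m) = 2*(v + 2*m) = 2*v + 4*m)
n(w, J) = -8*(-7 + w)/(J + 6*w) (n(w, J) = -8*(w - 7)/(J + (2*w + 4*w)) = -8*(-7 + w)/(J + 6*w))
(n(0, -1*(-11)) + 121)**2 = (8*(7 - 1*0)/(-1*(-11) + 6*0) + 121)**2 = (8*(7 + 0)/(11 + 0) + 121)**2 = (8*7/11 + 121)**2 = (8*(1/11)*7 + 121)**2 = (56/11 + 121)**2 = (1387/11)**2 = 1923769/121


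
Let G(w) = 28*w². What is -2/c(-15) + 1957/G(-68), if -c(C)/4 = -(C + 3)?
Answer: 22055/388416 ≈ 0.056782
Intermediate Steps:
c(C) = 12 + 4*C (c(C) = -(-4)*(C + 3) = -(-4)*(3 + C) = -4*(-3 - C) = 12 + 4*C)
-2/c(-15) + 1957/G(-68) = -2/(12 + 4*(-15)) + 1957/((28*(-68)²)) = -2/(12 - 60) + 1957/((28*4624)) = -2/(-48) + 1957/129472 = -2*(-1/48) + 1957*(1/129472) = 1/24 + 1957/129472 = 22055/388416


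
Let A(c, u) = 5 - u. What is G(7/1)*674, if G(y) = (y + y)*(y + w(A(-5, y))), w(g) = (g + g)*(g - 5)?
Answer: 330260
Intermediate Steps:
w(g) = 2*g*(-5 + g) (w(g) = (2*g)*(-5 + g) = 2*g*(-5 + g))
G(y) = 2*y*(y - 2*y*(5 - y)) (G(y) = (y + y)*(y + 2*(5 - y)*(-5 + (5 - y))) = (2*y)*(y + 2*(5 - y)*(-y)) = (2*y)*(y - 2*y*(5 - y)) = 2*y*(y - 2*y*(5 - y)))
G(7/1)*674 = ((7/1)²*(-18 + 4*(7/1)))*674 = ((7*1)²*(-18 + 4*(7*1)))*674 = (7²*(-18 + 4*7))*674 = (49*(-18 + 28))*674 = (49*10)*674 = 490*674 = 330260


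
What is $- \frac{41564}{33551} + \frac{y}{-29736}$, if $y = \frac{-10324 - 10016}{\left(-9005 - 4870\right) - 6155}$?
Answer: $- \frac{19648176921}{15859826108} \approx -1.2389$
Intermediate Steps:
$y = \frac{2034}{2003}$ ($y = - \frac{20340}{-13875 - 6155} = - \frac{20340}{-20030} = \left(-20340\right) \left(- \frac{1}{20030}\right) = \frac{2034}{2003} \approx 1.0155$)
$- \frac{41564}{33551} + \frac{y}{-29736} = - \frac{41564}{33551} + \frac{2034}{2003 \left(-29736\right)} = \left(-41564\right) \frac{1}{33551} + \frac{2034}{2003} \left(- \frac{1}{29736}\right) = - \frac{41564}{33551} - \frac{113}{3308956} = - \frac{19648176921}{15859826108}$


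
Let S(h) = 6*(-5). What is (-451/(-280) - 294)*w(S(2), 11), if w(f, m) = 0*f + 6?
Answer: -245607/140 ≈ -1754.3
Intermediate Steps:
S(h) = -30
w(f, m) = 6 (w(f, m) = 0 + 6 = 6)
(-451/(-280) - 294)*w(S(2), 11) = (-451/(-280) - 294)*6 = (-451*(-1/280) - 294)*6 = (451/280 - 294)*6 = -81869/280*6 = -245607/140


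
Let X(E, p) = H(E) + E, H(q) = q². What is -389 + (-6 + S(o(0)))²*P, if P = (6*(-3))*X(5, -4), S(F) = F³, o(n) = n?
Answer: -19829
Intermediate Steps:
X(E, p) = E + E² (X(E, p) = E² + E = E + E²)
P = -540 (P = (6*(-3))*(5*(1 + 5)) = -90*6 = -18*30 = -540)
-389 + (-6 + S(o(0)))²*P = -389 + (-6 + 0³)²*(-540) = -389 + (-6 + 0)²*(-540) = -389 + (-6)²*(-540) = -389 + 36*(-540) = -389 - 19440 = -19829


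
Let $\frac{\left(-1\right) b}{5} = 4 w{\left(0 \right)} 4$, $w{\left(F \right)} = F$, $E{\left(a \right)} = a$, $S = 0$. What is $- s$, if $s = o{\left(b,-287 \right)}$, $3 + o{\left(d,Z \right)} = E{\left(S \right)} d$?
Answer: $3$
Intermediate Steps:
$b = 0$ ($b = - 5 \cdot 4 \cdot 0 \cdot 4 = - 5 \cdot 0 \cdot 4 = \left(-5\right) 0 = 0$)
$o{\left(d,Z \right)} = -3$ ($o{\left(d,Z \right)} = -3 + 0 d = -3 + 0 = -3$)
$s = -3$
$- s = \left(-1\right) \left(-3\right) = 3$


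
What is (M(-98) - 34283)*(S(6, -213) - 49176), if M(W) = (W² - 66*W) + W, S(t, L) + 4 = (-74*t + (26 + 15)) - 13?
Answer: 908053164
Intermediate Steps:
S(t, L) = 24 - 74*t (S(t, L) = -4 + ((-74*t + (26 + 15)) - 13) = -4 + ((-74*t + 41) - 13) = -4 + ((41 - 74*t) - 13) = -4 + (28 - 74*t) = 24 - 74*t)
M(W) = W² - 65*W
(M(-98) - 34283)*(S(6, -213) - 49176) = (-98*(-65 - 98) - 34283)*((24 - 74*6) - 49176) = (-98*(-163) - 34283)*((24 - 444) - 49176) = (15974 - 34283)*(-420 - 49176) = -18309*(-49596) = 908053164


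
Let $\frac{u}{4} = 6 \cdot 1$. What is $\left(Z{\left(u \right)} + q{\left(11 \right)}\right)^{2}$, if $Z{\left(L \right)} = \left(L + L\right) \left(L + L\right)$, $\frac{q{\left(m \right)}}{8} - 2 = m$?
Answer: $5798464$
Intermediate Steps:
$q{\left(m \right)} = 16 + 8 m$
$u = 24$ ($u = 4 \cdot 6 \cdot 1 = 4 \cdot 6 = 24$)
$Z{\left(L \right)} = 4 L^{2}$ ($Z{\left(L \right)} = 2 L 2 L = 4 L^{2}$)
$\left(Z{\left(u \right)} + q{\left(11 \right)}\right)^{2} = \left(4 \cdot 24^{2} + \left(16 + 8 \cdot 11\right)\right)^{2} = \left(4 \cdot 576 + \left(16 + 88\right)\right)^{2} = \left(2304 + 104\right)^{2} = 2408^{2} = 5798464$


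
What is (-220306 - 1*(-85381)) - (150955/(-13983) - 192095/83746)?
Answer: -157984588464335/1171020318 ≈ -1.3491e+5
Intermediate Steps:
(-220306 - 1*(-85381)) - (150955/(-13983) - 192095/83746) = (-220306 + 85381) - (150955*(-1/13983) - 192095*1/83746) = -134925 - (-150955/13983 - 192095/83746) = -134925 - 1*(-15327941815/1171020318) = -134925 + 15327941815/1171020318 = -157984588464335/1171020318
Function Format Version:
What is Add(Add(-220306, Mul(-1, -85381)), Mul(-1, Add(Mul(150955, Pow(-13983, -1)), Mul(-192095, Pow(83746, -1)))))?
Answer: Rational(-157984588464335, 1171020318) ≈ -1.3491e+5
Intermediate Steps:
Add(Add(-220306, Mul(-1, -85381)), Mul(-1, Add(Mul(150955, Pow(-13983, -1)), Mul(-192095, Pow(83746, -1))))) = Add(Add(-220306, 85381), Mul(-1, Add(Mul(150955, Rational(-1, 13983)), Mul(-192095, Rational(1, 83746))))) = Add(-134925, Mul(-1, Add(Rational(-150955, 13983), Rational(-192095, 83746)))) = Add(-134925, Mul(-1, Rational(-15327941815, 1171020318))) = Add(-134925, Rational(15327941815, 1171020318)) = Rational(-157984588464335, 1171020318)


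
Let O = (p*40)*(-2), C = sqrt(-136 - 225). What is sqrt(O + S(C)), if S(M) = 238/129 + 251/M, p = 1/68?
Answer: sqrt(1160592618 - 22935308481*I)/41667 ≈ 2.6359 - 2.5059*I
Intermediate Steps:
C = 19*I (C = sqrt(-361) = 19*I ≈ 19.0*I)
p = 1/68 ≈ 0.014706
S(M) = 238/129 + 251/M (S(M) = 238*(1/129) + 251/M = 238/129 + 251/M)
O = -20/17 (O = ((1/68)*40)*(-2) = (10/17)*(-2) = -20/17 ≈ -1.1765)
sqrt(O + S(C)) = sqrt(-20/17 + (238/129 + 251/((19*I)))) = sqrt(-20/17 + (238/129 + 251*(-I/19))) = sqrt(-20/17 + (238/129 - 251*I/19)) = sqrt(1466/2193 - 251*I/19)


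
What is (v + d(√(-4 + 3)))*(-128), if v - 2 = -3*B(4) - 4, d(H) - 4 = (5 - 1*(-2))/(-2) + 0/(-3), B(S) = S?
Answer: 1728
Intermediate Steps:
d(H) = ½ (d(H) = 4 + ((5 - 1*(-2))/(-2) + 0/(-3)) = 4 + ((5 + 2)*(-½) + 0*(-⅓)) = 4 + (7*(-½) + 0) = 4 + (-7/2 + 0) = 4 - 7/2 = ½)
v = -14 (v = 2 + (-3*4 - 4) = 2 + (-12 - 4) = 2 - 16 = -14)
(v + d(√(-4 + 3)))*(-128) = (-14 + ½)*(-128) = -27/2*(-128) = 1728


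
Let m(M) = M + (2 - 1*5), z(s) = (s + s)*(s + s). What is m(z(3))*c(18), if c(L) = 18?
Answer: 594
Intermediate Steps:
z(s) = 4*s² (z(s) = (2*s)*(2*s) = 4*s²)
m(M) = -3 + M (m(M) = M + (2 - 5) = M - 3 = -3 + M)
m(z(3))*c(18) = (-3 + 4*3²)*18 = (-3 + 4*9)*18 = (-3 + 36)*18 = 33*18 = 594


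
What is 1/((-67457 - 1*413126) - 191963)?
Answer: -1/672546 ≈ -1.4869e-6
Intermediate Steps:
1/((-67457 - 1*413126) - 191963) = 1/((-67457 - 413126) - 191963) = 1/(-480583 - 191963) = 1/(-672546) = -1/672546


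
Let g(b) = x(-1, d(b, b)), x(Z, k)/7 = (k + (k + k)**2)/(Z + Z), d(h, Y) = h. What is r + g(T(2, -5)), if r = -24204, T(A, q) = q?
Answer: -49073/2 ≈ -24537.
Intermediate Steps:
x(Z, k) = 7*(k + 4*k**2)/(2*Z) (x(Z, k) = 7*((k + (k + k)**2)/(Z + Z)) = 7*((k + (2*k)**2)/((2*Z))) = 7*((k + 4*k**2)*(1/(2*Z))) = 7*((k + 4*k**2)/(2*Z)) = 7*(k + 4*k**2)/(2*Z))
g(b) = -7*b*(1 + 4*b)/2 (g(b) = (7/2)*b*(1 + 4*b)/(-1) = (7/2)*b*(-1)*(1 + 4*b) = -7*b*(1 + 4*b)/2)
r + g(T(2, -5)) = -24204 - 7/2*(-5)*(1 + 4*(-5)) = -24204 - 7/2*(-5)*(1 - 20) = -24204 - 7/2*(-5)*(-19) = -24204 - 665/2 = -49073/2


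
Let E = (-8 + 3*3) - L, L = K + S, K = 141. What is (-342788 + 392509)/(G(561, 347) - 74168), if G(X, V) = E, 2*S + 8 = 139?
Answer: -99442/148747 ≈ -0.66853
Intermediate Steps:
S = 131/2 (S = -4 + (1/2)*139 = -4 + 139/2 = 131/2 ≈ 65.500)
L = 413/2 (L = 141 + 131/2 = 413/2 ≈ 206.50)
E = -411/2 (E = (-8 + 3*3) - 1*413/2 = (-8 + 9) - 413/2 = 1 - 413/2 = -411/2 ≈ -205.50)
G(X, V) = -411/2
(-342788 + 392509)/(G(561, 347) - 74168) = (-342788 + 392509)/(-411/2 - 74168) = 49721/(-148747/2) = 49721*(-2/148747) = -99442/148747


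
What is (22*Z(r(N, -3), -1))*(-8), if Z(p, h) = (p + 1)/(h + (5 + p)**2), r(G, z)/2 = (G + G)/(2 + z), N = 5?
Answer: 209/14 ≈ 14.929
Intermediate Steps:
r(G, z) = 4*G/(2 + z) (r(G, z) = 2*((G + G)/(2 + z)) = 2*((2*G)/(2 + z)) = 2*(2*G/(2 + z)) = 4*G/(2 + z))
Z(p, h) = (1 + p)/(h + (5 + p)**2)
(22*Z(r(N, -3), -1))*(-8) = (22*((1 + 4*5/(2 - 3))/(-1 + (5 + 4*5/(2 - 3))**2)))*(-8) = (22*((1 + 4*5/(-1))/(-1 + (5 + 4*5/(-1))**2)))*(-8) = (22*((1 + 4*5*(-1))/(-1 + (5 + 4*5*(-1))**2)))*(-8) = (22*((1 - 20)/(-1 + (5 - 20)**2)))*(-8) = (22*(-19/(-1 + (-15)**2)))*(-8) = (22*(-19/(-1 + 225)))*(-8) = (22*(-19/224))*(-8) = -209/112*(-8) = 209/14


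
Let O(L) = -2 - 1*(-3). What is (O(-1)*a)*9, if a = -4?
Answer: -36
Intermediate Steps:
O(L) = 1 (O(L) = -2 + 3 = 1)
(O(-1)*a)*9 = (1*(-4))*9 = -4*9 = -36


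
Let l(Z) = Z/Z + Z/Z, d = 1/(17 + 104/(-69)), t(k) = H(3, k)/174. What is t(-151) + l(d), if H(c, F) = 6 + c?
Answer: 119/58 ≈ 2.0517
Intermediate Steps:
t(k) = 3/58 (t(k) = (6 + 3)/174 = 9*(1/174) = 3/58)
d = 69/1069 (d = 1/(17 + 104*(-1/69)) = 1/(17 - 104/69) = 1/(1069/69) = 69/1069 ≈ 0.064546)
l(Z) = 2 (l(Z) = 1 + 1 = 2)
t(-151) + l(d) = 3/58 + 2 = 119/58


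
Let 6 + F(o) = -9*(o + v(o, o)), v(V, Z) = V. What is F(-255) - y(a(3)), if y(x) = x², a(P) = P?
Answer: 4575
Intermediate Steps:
F(o) = -6 - 18*o (F(o) = -6 - 9*(o + o) = -6 - 18*o)
F(-255) - y(a(3)) = (-6 - 18*(-255)) - 1*3² = (-6 + 4590) - 1*9 = 4584 - 9 = 4575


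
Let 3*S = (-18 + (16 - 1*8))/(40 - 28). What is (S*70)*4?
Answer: -700/9 ≈ -77.778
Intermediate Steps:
S = -5/18 (S = ((-18 + (16 - 1*8))/(40 - 28))/3 = ((-18 + (16 - 8))/12)/3 = ((-18 + 8)*(1/12))/3 = (-10*1/12)/3 = (⅓)*(-⅚) = -5/18 ≈ -0.27778)
(S*70)*4 = -5/18*70*4 = -175/9*4 = -700/9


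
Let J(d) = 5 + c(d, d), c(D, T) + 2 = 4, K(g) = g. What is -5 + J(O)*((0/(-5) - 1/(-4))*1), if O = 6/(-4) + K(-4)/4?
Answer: -13/4 ≈ -3.2500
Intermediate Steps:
c(D, T) = 2 (c(D, T) = -2 + 4 = 2)
O = -5/2 (O = 6/(-4) - 4/4 = 6*(-¼) - 4*¼ = -3/2 - 1 = -5/2 ≈ -2.5000)
J(d) = 7 (J(d) = 5 + 2 = 7)
-5 + J(O)*((0/(-5) - 1/(-4))*1) = -5 + 7*((0/(-5) - 1/(-4))*1) = -5 + 7*((0*(-⅕) - 1*(-¼))*1) = -5 + 7*((0 + ¼)*1) = -5 + 7*((¼)*1) = -5 + 7*(¼) = -5 + 7/4 = -13/4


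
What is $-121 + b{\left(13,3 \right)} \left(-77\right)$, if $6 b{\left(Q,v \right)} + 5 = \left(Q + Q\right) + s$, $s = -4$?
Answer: $- \frac{2035}{6} \approx -339.17$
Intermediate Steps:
$b{\left(Q,v \right)} = - \frac{3}{2} + \frac{Q}{3}$ ($b{\left(Q,v \right)} = - \frac{5}{6} + \frac{\left(Q + Q\right) - 4}{6} = - \frac{5}{6} + \frac{2 Q - 4}{6} = - \frac{5}{6} + \frac{-4 + 2 Q}{6} = - \frac{5}{6} + \left(- \frac{2}{3} + \frac{Q}{3}\right) = - \frac{3}{2} + \frac{Q}{3}$)
$-121 + b{\left(13,3 \right)} \left(-77\right) = -121 + \left(- \frac{3}{2} + \frac{1}{3} \cdot 13\right) \left(-77\right) = -121 + \left(- \frac{3}{2} + \frac{13}{3}\right) \left(-77\right) = -121 + \frac{17}{6} \left(-77\right) = -121 - \frac{1309}{6} = - \frac{2035}{6}$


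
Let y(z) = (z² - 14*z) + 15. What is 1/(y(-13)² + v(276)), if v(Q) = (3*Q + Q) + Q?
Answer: 1/135336 ≈ 7.3890e-6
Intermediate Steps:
y(z) = 15 + z² - 14*z
v(Q) = 5*Q (v(Q) = 4*Q + Q = 5*Q)
1/(y(-13)² + v(276)) = 1/((15 + (-13)² - 14*(-13))² + 5*276) = 1/((15 + 169 + 182)² + 1380) = 1/(366² + 1380) = 1/(133956 + 1380) = 1/135336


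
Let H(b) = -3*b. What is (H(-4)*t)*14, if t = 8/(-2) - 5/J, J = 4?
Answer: -882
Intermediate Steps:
t = -21/4 (t = 8/(-2) - 5/4 = 8*(-1/2) - 5*1/4 = -4 - 5/4 = -21/4 ≈ -5.2500)
(H(-4)*t)*14 = (-3*(-4)*(-21/4))*14 = (12*(-21/4))*14 = -63*14 = -882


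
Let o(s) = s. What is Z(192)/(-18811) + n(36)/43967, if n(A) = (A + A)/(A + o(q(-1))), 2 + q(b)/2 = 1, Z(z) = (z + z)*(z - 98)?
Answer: -26978880948/14060075029 ≈ -1.9188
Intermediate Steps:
Z(z) = 2*z*(-98 + z) (Z(z) = (2*z)*(-98 + z) = 2*z*(-98 + z))
q(b) = -2 (q(b) = -4 + 2*1 = -4 + 2 = -2)
n(A) = 2*A/(-2 + A) (n(A) = (A + A)/(A - 2) = (2*A)/(-2 + A) = 2*A/(-2 + A))
Z(192)/(-18811) + n(36)/43967 = (2*192*(-98 + 192))/(-18811) + (2*36/(-2 + 36))/43967 = (2*192*94)*(-1/18811) + (2*36/34)*(1/43967) = 36096*(-1/18811) + (2*36*(1/34))*(1/43967) = -36096/18811 + (36/17)*(1/43967) = -36096/18811 + 36/747439 = -26978880948/14060075029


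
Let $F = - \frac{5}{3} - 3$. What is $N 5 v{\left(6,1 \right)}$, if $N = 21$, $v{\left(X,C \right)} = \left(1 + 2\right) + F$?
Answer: $-175$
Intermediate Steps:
$F = - \frac{14}{3}$ ($F = \left(-5\right) \frac{1}{3} - 3 = - \frac{5}{3} - 3 = - \frac{14}{3} \approx -4.6667$)
$v{\left(X,C \right)} = - \frac{5}{3}$ ($v{\left(X,C \right)} = \left(1 + 2\right) - \frac{14}{3} = 3 - \frac{14}{3} = - \frac{5}{3}$)
$N 5 v{\left(6,1 \right)} = 21 \cdot 5 \left(- \frac{5}{3}\right) = 105 \left(- \frac{5}{3}\right) = -175$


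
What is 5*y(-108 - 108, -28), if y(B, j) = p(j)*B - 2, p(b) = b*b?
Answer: -846730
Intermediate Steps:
p(b) = b²
y(B, j) = -2 + B*j² (y(B, j) = j²*B - 2 = B*j² - 2 = -2 + B*j²)
5*y(-108 - 108, -28) = 5*(-2 + (-108 - 108)*(-28)²) = 5*(-2 - 216*784) = 5*(-2 - 169344) = 5*(-169346) = -846730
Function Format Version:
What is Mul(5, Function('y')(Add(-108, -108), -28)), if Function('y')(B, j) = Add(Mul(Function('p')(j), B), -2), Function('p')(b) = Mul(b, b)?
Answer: -846730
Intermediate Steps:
Function('p')(b) = Pow(b, 2)
Function('y')(B, j) = Add(-2, Mul(B, Pow(j, 2))) (Function('y')(B, j) = Add(Mul(Pow(j, 2), B), -2) = Add(Mul(B, Pow(j, 2)), -2) = Add(-2, Mul(B, Pow(j, 2))))
Mul(5, Function('y')(Add(-108, -108), -28)) = Mul(5, Add(-2, Mul(Add(-108, -108), Pow(-28, 2)))) = Mul(5, Add(-2, Mul(-216, 784))) = Mul(5, Add(-2, -169344)) = Mul(5, -169346) = -846730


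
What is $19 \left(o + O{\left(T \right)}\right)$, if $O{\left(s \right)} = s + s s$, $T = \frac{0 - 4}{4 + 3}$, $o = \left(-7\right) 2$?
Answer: $- \frac{13262}{49} \approx -270.65$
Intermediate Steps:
$o = -14$
$T = - \frac{4}{7} \approx -0.57143$
$O{\left(s \right)} = s + s^{2}$
$19 \left(o + O{\left(T \right)}\right) = 19 \left(-14 - \frac{4 \left(1 - \frac{4}{7}\right)}{7}\right) = 19 \left(-14 - \frac{12}{49}\right) = 19 \left(- \frac{698}{49}\right) = - \frac{13262}{49}$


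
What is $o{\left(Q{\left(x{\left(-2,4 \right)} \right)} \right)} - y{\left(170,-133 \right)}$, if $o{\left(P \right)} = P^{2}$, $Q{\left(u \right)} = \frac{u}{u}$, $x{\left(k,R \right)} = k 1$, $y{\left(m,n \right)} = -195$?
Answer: $196$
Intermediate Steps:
$x{\left(k,R \right)} = k$
$Q{\left(u \right)} = 1$
$o{\left(Q{\left(x{\left(-2,4 \right)} \right)} \right)} - y{\left(170,-133 \right)} = 1^{2} - -195 = 1 + 195 = 196$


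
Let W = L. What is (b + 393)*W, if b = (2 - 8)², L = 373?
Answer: 160017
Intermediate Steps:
W = 373
b = 36 (b = (-6)² = 36)
(b + 393)*W = (36 + 393)*373 = 429*373 = 160017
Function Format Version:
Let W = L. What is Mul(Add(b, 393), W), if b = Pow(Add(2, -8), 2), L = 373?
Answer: 160017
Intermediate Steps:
W = 373
b = 36 (b = Pow(-6, 2) = 36)
Mul(Add(b, 393), W) = Mul(Add(36, 393), 373) = Mul(429, 373) = 160017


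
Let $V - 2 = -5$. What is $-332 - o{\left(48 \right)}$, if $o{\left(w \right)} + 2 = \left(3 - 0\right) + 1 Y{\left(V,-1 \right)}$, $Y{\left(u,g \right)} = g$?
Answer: $-332$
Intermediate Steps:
$V = -3$ ($V = 2 - 5 = -3$)
$o{\left(w \right)} = 0$ ($o{\left(w \right)} = -2 + \left(\left(3 - 0\right) + 1 \left(-1\right)\right) = -2 + \left(\left(3 + 0\right) - 1\right) = -2 + \left(3 - 1\right) = -2 + 2 = 0$)
$-332 - o{\left(48 \right)} = -332 - 0 = -332 + 0 = -332$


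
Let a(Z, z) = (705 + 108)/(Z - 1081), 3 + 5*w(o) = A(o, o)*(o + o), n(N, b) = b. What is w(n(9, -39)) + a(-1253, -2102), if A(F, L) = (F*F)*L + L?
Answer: 3602077183/3890 ≈ 9.2598e+5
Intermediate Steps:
A(F, L) = L + L*F**2 (A(F, L) = F**2*L + L = L*F**2 + L = L + L*F**2)
w(o) = -3/5 + 2*o**2*(1 + o**2)/5 (w(o) = -3/5 + ((o*(1 + o**2))*(o + o))/5 = -3/5 + ((o*(1 + o**2))*(2*o))/5 = -3/5 + (2*o**2*(1 + o**2))/5 = -3/5 + 2*o**2*(1 + o**2)/5)
a(Z, z) = 813/(-1081 + Z)
w(n(9, -39)) + a(-1253, -2102) = (-3/5 + (2/5)*(-39)**2*(1 + (-39)**2)) + 813/(-1081 - 1253) = (-3/5 + (2/5)*1521*(1 + 1521)) + 813/(-2334) = (-3/5 + (2/5)*1521*1522) + 813*(-1/2334) = (-3/5 + 4629924/5) - 271/778 = 4629921/5 - 271/778 = 3602077183/3890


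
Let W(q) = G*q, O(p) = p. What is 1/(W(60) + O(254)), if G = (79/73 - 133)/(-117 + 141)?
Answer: -73/5533 ≈ -0.013194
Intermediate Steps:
G = -1605/292 (G = (79*(1/73) - 133)/24 = (79/73 - 133)*(1/24) = -9630/73*1/24 = -1605/292 ≈ -5.4966)
W(q) = -1605*q/292
1/(W(60) + O(254)) = 1/(-1605/292*60 + 254) = 1/(-24075/73 + 254) = 1/(-5533/73) = -73/5533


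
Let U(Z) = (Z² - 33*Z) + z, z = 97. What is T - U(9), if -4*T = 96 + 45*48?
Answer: -445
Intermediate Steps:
U(Z) = 97 + Z² - 33*Z (U(Z) = (Z² - 33*Z) + 97 = 97 + Z² - 33*Z)
T = -564 (T = -(96 + 45*48)/4 = -(96 + 2160)/4 = -¼*2256 = -564)
T - U(9) = -564 - (97 + 9² - 33*9) = -564 - (97 + 81 - 297) = -564 - 1*(-119) = -564 + 119 = -445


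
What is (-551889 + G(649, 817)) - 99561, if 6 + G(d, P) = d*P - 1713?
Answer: -122936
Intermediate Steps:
G(d, P) = -1719 + P*d (G(d, P) = -6 + (d*P - 1713) = -6 + (P*d - 1713) = -6 + (-1713 + P*d) = -1719 + P*d)
(-551889 + G(649, 817)) - 99561 = (-551889 + (-1719 + 817*649)) - 99561 = (-551889 + (-1719 + 530233)) - 99561 = (-551889 + 528514) - 99561 = -23375 - 99561 = -122936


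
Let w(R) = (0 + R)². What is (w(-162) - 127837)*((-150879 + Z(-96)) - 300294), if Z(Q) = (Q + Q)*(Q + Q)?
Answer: 42090894237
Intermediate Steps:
w(R) = R²
Z(Q) = 4*Q² (Z(Q) = (2*Q)*(2*Q) = 4*Q²)
(w(-162) - 127837)*((-150879 + Z(-96)) - 300294) = ((-162)² - 127837)*((-150879 + 4*(-96)²) - 300294) = (26244 - 127837)*((-150879 + 4*9216) - 300294) = -101593*((-150879 + 36864) - 300294) = -101593*(-114015 - 300294) = -101593*(-414309) = 42090894237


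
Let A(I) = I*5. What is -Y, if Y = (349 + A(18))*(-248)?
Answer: 108872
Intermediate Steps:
A(I) = 5*I
Y = -108872 (Y = (349 + 5*18)*(-248) = (349 + 90)*(-248) = 439*(-248) = -108872)
-Y = -1*(-108872) = 108872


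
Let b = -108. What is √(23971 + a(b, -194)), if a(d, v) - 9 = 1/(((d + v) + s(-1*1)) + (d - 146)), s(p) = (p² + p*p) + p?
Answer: √7386438945/555 ≈ 154.85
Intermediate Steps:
s(p) = p + 2*p² (s(p) = (p² + p²) + p = 2*p² + p = p + 2*p²)
a(d, v) = 9 + 1/(-145 + v + 2*d) (a(d, v) = 9 + 1/(((d + v) + (-1*1)*(1 + 2*(-1*1))) + (d - 146)) = 9 + 1/(((d + v) - (1 + 2*(-1))) + (-146 + d)) = 9 + 1/(((d + v) - (1 - 2)) + (-146 + d)) = 9 + 1/(((d + v) - 1*(-1)) + (-146 + d)) = 9 + 1/(((d + v) + 1) + (-146 + d)) = 9 + 1/((1 + d + v) + (-146 + d)) = 9 + 1/(-145 + v + 2*d))
√(23971 + a(b, -194)) = √(23971 + (-1304 + 9*(-194) + 18*(-108))/(-145 - 194 + 2*(-108))) = √(23971 + (-1304 - 1746 - 1944)/(-145 - 194 - 216)) = √(23971 - 4994/(-555)) = √(23971 - 1/555*(-4994)) = √(23971 + 4994/555) = √(13308899/555) = √7386438945/555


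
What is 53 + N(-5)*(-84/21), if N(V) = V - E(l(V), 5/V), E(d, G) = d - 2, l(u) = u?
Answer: 45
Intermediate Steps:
E(d, G) = -2 + d
N(V) = 2 (N(V) = V - (-2 + V) = V + (2 - V) = 2)
53 + N(-5)*(-84/21) = 53 + 2*(-84/21) = 53 + 2*(-84*1/21) = 53 + 2*(-4) = 53 - 8 = 45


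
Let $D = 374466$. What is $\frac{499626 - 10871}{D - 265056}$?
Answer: $\frac{97751}{21882} \approx 4.4672$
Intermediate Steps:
$\frac{499626 - 10871}{D - 265056} = \frac{499626 - 10871}{374466 - 265056} = \frac{488755}{109410} = 488755 \cdot \frac{1}{109410} = \frac{97751}{21882}$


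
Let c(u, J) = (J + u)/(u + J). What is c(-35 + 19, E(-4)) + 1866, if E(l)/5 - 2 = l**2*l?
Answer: 1867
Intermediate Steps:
E(l) = 10 + 5*l**3 (E(l) = 10 + 5*(l**2*l) = 10 + 5*l**3)
c(u, J) = 1 (c(u, J) = (J + u)/(J + u) = 1)
c(-35 + 19, E(-4)) + 1866 = 1 + 1866 = 1867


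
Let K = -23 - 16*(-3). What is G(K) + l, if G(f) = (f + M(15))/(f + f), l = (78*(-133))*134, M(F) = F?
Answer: -6950576/5 ≈ -1.3901e+6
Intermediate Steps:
l = -1390116 (l = -10374*134 = -1390116)
K = 25 (K = -23 + 48 = 25)
G(f) = (15 + f)/(2*f) (G(f) = (f + 15)/(f + f) = (15 + f)/((2*f)) = (15 + f)*(1/(2*f)) = (15 + f)/(2*f))
G(K) + l = (½)*(15 + 25)/25 - 1390116 = (½)*(1/25)*40 - 1390116 = ⅘ - 1390116 = -6950576/5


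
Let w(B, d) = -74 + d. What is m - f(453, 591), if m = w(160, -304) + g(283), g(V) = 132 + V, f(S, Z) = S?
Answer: -416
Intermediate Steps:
m = 37 (m = (-74 - 304) + (132 + 283) = -378 + 415 = 37)
m - f(453, 591) = 37 - 1*453 = 37 - 453 = -416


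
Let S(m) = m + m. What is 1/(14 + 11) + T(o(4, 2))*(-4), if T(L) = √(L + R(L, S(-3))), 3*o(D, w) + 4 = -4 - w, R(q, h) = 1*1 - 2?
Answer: 1/25 - 4*I*√39/3 ≈ 0.04 - 8.3267*I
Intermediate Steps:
S(m) = 2*m
R(q, h) = -1 (R(q, h) = 1 - 2 = -1)
o(D, w) = -8/3 - w/3 (o(D, w) = -4/3 + (-4 - w)/3 = -4/3 + (-4/3 - w/3) = -8/3 - w/3)
T(L) = √(-1 + L) (T(L) = √(L - 1) = √(-1 + L))
1/(14 + 11) + T(o(4, 2))*(-4) = 1/(14 + 11) + √(-1 + (-8/3 - ⅓*2))*(-4) = 1/25 + √(-1 + (-8/3 - ⅔))*(-4) = 1/25 + √(-1 - 10/3)*(-4) = 1/25 + √(-13/3)*(-4) = 1/25 + (I*√39/3)*(-4) = 1/25 - 4*I*√39/3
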